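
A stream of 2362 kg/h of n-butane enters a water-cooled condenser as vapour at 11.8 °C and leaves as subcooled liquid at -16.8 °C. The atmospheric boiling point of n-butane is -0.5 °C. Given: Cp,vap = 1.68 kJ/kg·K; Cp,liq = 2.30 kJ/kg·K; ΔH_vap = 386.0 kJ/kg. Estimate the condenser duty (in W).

Q_c = 291000 W

vapour 11.8→-0.5 °C: -20.664 kJ/kg
condensation at -0.5 °C: -386 kJ/kg
liquid -0.5→-16.8 °C: -37.49 kJ/kg
Δh = -20.664 + -386 + -37.49 = -444.15 kJ/kg
Q = ṁ·Δh = 2362 kg/h × -444.15 kJ/kg = -1.0491e+06 kJ/h
|Q| = 291.41 kW = 291410 W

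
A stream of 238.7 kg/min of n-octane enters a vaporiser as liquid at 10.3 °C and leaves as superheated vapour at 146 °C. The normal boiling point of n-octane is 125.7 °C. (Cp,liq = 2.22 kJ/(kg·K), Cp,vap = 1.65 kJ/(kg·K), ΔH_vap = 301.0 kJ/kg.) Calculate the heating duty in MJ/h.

liquid 10.3→125.7 °C: 256.19 kJ/kg
vaporisation at 125.7 °C: 301 kJ/kg
vapour 125.7→146 °C: 33.495 kJ/kg
Δh = 256.19 + 301 + 33.495 = 590.68 kJ/kg
Q = ṁ·Δh = 238.7 kg/min × 590.68 kJ/kg = 141000 kJ/min
|Q| = 2349.9 kW = 8459.8 MJ/h

Q = 8460 MJ/h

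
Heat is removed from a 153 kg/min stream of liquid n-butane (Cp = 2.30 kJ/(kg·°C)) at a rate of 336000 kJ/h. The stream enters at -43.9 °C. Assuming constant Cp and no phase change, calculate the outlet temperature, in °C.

T_out = -59.8 °C

Q = 336000 kJ/h = 5600 kJ/min
ΔT = Q/(ṁ·Cp) = 5600/(153×2.30) = 15.914 K
T_out = -43.9 − 15.914 = -59.814 °C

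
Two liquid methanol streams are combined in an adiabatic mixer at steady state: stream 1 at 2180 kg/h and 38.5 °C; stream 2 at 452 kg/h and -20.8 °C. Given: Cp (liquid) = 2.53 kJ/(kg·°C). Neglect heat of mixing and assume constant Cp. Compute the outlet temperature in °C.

T_out = 28.3 °C

No heat crosses the boundary, so H_out = H_in.
T_out = Σ ṁᵢCp,ᵢTᵢ / Σ ṁᵢCp,ᵢ
      = 188560 / 6659 = 28.316 °C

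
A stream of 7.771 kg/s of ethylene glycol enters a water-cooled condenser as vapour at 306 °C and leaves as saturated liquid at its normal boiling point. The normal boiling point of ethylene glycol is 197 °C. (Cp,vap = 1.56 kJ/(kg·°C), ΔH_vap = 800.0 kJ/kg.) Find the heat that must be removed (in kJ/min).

Q_c = 452000 kJ/min

vapour 306→197 °C: -170.04 kJ/kg
condensation at 197 °C: -800 kJ/kg
Δh = -170.04 + -800 = -970.04 kJ/kg
Q = ṁ·Δh = 7.771 kg/s × -970.04 kJ/kg = -7538.2 kJ/s
|Q| = 7538.2 kW = 452290 kJ/min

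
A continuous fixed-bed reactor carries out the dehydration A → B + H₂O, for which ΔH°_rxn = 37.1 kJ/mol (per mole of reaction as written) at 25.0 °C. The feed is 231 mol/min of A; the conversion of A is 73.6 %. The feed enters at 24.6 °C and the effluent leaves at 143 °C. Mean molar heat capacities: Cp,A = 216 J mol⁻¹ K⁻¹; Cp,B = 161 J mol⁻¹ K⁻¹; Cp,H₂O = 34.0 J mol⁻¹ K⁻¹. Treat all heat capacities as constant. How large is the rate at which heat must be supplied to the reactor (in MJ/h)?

Extent of reaction ξ = 0.736 × 231 = 170.02 mol/min
Reaction term: ξ·ΔH°_rxn = 170.02 × 37.1 = 6307.6 kJ/min
Sensible, feed 24.6→25 °C: 19.958 kJ/min
Outlet flows (mol/min): A 60.984, B 170.02, H₂O 170.02
Sensible, products 25→143 °C: 5466.4 kJ/min
Q = ΔH = 11794 kJ/min = 196.57 kW
Heat supplied = 707.64 MJ/h

Q_in = 708 MJ/h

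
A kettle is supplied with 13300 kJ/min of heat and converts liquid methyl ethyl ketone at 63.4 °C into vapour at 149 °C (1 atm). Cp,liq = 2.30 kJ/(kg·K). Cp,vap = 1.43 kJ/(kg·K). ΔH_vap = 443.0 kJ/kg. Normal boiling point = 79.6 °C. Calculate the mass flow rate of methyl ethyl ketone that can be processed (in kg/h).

ṁ = 1380 kg/h

Δh = 2.30×(79.6−63.4) + 443.0 + 1.43×(149−79.6) = 579.5 kJ/kg
Q = 13300 kJ/min = 221.67 kJ/s = 798000 kJ/h
ṁ = Q/Δh = 798000 / 579.5 = 1377 kg/h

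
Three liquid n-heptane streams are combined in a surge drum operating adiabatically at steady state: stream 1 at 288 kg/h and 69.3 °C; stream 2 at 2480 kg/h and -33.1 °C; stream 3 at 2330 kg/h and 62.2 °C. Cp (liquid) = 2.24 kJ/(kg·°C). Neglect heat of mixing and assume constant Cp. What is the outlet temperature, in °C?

T_out = 16.2 °C

Adiabatic, steady state ⇒ Σ ṁᵢCp,ᵢ(T_out − Tᵢ) = 0
Σ ṁᵢCp,ᵢTᵢ = 288×2.24×69.3 + 2480×2.24×-33.1 + 2330×2.24×62.2 = 185460
Σ ṁᵢCp,ᵢ = 288×2.24 + 2480×2.24 + 2330×2.24 = 11420
T_out = 185460 / 11420 = 16.241 °C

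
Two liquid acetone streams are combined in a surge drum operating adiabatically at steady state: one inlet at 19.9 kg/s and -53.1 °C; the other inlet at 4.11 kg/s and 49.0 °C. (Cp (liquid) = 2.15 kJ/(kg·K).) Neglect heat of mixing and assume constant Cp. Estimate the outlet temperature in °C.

T_out = -35.6 °C

No heat crosses the boundary, so H_out = H_in.
Σ ṁᵢCp,ᵢTᵢ = 19.9×2.15×-53.1 + 4.11×2.15×49.0 = -1838.9
Σ ṁᵢCp,ᵢ = 19.9×2.15 + 4.11×2.15 = 51.621
T_out = -1838.9 / 51.621 = -35.623 °C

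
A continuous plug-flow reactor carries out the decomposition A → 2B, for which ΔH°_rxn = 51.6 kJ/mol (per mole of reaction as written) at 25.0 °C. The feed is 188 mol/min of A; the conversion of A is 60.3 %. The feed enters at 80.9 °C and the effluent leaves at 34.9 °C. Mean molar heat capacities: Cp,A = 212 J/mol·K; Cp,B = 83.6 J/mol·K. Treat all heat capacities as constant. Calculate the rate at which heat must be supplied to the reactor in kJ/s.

Q_in = 66.1 kJ/s

Extent of reaction ξ = 0.603 × 188 = 113.36 mol/min
Reaction term: ξ·ΔH°_rxn = 113.36 × 51.6 = 5849.6 kJ/min
Sensible, feed 80.9→25 °C: -2228 kJ/min
Outlet flows (mol/min): A 74.636, B 226.73
Sensible, products 25→34.9 °C: 344.3 kJ/min
Q = ΔH = 3965.9 kJ/min = 66.099 kW
Heat supplied = 66.099 kJ/s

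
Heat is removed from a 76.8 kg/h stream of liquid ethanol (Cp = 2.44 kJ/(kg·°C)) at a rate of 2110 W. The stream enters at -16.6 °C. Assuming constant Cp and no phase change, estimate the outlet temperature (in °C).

T_out = -57.1 °C

Q = 2110 W = 7596 kJ/h
ΔT = Q/(ṁ·Cp) = 7596/(76.8×2.44) = 40.535 K
T_out = -16.6 − 40.535 = -57.135 °C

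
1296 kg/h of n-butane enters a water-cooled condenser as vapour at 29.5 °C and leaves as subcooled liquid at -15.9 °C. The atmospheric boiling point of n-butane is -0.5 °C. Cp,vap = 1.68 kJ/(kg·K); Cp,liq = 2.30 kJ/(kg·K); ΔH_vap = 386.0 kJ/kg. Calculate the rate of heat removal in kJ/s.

Q_c = 170 kJ/s

vapour 29.5→-0.5 °C: -50.4 kJ/kg
condensation at -0.5 °C: -386 kJ/kg
liquid -0.5→-15.9 °C: -35.42 kJ/kg
Δh = -50.4 + -386 + -35.42 = -471.82 kJ/kg
Q = ṁ·Δh = 1296 kg/h × -471.82 kJ/kg = -611480 kJ/h
|Q| = 169.86 kW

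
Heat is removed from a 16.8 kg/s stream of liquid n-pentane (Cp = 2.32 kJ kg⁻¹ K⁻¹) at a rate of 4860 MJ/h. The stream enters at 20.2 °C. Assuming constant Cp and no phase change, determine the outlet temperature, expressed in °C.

T_out = -14.4 °C

Q = 4860 MJ/h = 1350 kJ/s
ΔT = Q/(ṁ·Cp) = 1350/(16.8×2.32) = 34.637 K
T_out = 20.2 − 34.637 = -14.437 °C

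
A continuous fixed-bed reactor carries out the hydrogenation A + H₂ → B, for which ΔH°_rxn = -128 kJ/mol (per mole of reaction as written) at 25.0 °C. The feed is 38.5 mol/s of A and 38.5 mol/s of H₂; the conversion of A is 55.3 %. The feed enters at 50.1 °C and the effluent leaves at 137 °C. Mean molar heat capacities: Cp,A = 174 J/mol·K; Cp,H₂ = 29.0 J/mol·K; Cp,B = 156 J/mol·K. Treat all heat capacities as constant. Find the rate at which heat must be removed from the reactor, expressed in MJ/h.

Q_out = 7770 MJ/h

Extent of reaction ξ = 0.553 × 38.5 = 21.291 mol/s
Reaction term: ξ·ΔH°_rxn = 21.291 × -128 = -2725.2 kJ/s
Sensible, feed 50.1→25 °C: -196.17 kJ/s
Outlet flows (mol/s): A 17.209, H₂ 17.209, B 21.291
Sensible, products 25→137 °C: 763.26 kJ/s
Q = ΔH = -2158.1 kJ/s = -2158.1 kW
Heat removed = 7769.1 MJ/h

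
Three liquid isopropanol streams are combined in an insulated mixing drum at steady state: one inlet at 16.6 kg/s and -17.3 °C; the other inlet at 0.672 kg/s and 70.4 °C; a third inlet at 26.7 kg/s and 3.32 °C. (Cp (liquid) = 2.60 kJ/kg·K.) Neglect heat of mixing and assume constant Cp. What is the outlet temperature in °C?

Energy balance with Q = 0: Σ ṁᵢCp,ᵢ(T_out − Tᵢ) = 0
Σ ṁᵢCp,ᵢTᵢ = 16.6×2.60×-17.3 + 0.672×2.60×70.4 + 26.7×2.60×3.32 = -393.19
Σ ṁᵢCp,ᵢ = 16.6×2.60 + 0.672×2.60 + 26.7×2.60 = 114.33
T_out = -393.19 / 114.33 = -3.4392 °C

T_out = -3.44 °C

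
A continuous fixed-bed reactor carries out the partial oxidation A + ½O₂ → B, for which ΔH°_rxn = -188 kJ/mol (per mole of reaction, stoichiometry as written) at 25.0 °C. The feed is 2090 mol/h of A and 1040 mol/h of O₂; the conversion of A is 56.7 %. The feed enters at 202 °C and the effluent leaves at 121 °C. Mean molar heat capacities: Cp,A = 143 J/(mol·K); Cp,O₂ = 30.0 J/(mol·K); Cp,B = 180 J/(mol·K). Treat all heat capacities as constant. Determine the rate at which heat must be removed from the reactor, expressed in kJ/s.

Q_out = 68.6 kJ/s

Extent of reaction ξ = 0.567 × 2090 = 1185 mol/h
Reaction term: ξ·ΔH°_rxn = 1185 × -188 = -222790 kJ/h
Sensible, feed 202→25 °C: -58422 kJ/h
Outlet flows (mol/h): A 904.97, O₂ 447.49, B 1185
Sensible, products 25→121 °C: 34190 kJ/h
Q = ΔH = -247020 kJ/h = -68.616 kW
Heat removed = 68.616 kJ/s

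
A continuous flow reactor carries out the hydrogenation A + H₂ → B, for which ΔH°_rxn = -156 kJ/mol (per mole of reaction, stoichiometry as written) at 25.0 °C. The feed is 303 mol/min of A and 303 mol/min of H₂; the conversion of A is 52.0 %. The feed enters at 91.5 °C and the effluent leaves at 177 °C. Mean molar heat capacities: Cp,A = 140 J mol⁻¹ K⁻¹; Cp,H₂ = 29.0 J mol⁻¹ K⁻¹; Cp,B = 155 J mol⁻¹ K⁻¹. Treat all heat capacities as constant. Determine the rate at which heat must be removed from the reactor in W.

Extent of reaction ξ = 0.520 × 303 = 157.56 mol/min
Reaction term: ξ·ΔH°_rxn = 157.56 × -156 = -24579 kJ/min
Sensible, feed 91.5→25 °C: -3405.3 kJ/min
Outlet flows (mol/min): A 145.44, H₂ 145.44, B 157.56
Sensible, products 25→177 °C: 7448.2 kJ/min
Q = ΔH = -20536 kJ/min = -342.27 kW
Heat removed = 342270 W

Q_out = 342000 W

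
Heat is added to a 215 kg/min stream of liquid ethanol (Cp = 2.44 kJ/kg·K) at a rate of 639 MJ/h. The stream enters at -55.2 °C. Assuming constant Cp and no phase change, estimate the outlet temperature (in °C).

Q = 639 MJ/h = 10650 kJ/min
ΔT = Q/(ṁ·Cp) = 10650/(215×2.44) = 20.301 K
T_out = -55.2 + 20.301 = -34.899 °C

T_out = -34.9 °C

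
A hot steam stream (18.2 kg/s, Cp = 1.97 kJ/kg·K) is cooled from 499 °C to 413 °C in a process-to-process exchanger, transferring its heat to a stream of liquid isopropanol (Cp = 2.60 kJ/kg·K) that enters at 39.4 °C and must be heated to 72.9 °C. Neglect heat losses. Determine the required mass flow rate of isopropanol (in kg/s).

Heat released by hot stream: Q = 18.2 × 1.97 × (499 − 413) = 3083.4 kJ/s
Energy balance on cold side (adiabatic exchanger): Q = ṁ_c·Cp_c·(T_c,out − T_c,in)
ṁ_c = 3083.4 / [2.60 × (72.9 − 39.4)] = 35.401 kg/s

ṁ_c = 35.4 kg/s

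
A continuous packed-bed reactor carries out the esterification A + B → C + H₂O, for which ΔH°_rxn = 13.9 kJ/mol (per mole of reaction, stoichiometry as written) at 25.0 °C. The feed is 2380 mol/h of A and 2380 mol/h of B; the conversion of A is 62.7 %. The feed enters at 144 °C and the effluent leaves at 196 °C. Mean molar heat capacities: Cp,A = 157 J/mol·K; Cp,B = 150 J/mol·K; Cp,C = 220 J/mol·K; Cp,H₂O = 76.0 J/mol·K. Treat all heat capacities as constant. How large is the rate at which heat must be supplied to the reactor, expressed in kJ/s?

Extent of reaction ξ = 0.627 × 2380 = 1492.3 mol/h
Reaction term: ξ·ΔH°_rxn = 1492.3 × 13.9 = 20742 kJ/h
Sensible, feed 144→25 °C: -86949 kJ/h
Outlet flows (mol/h): A 887.74, B 887.74, C 1492.3, H₂O 1492.3
Sensible, products 25→196 °C: 122140 kJ/h
Q = ΔH = 55930 kJ/h = 15.536 kW
Heat supplied = 15.536 kJ/s

Q_in = 15.5 kJ/s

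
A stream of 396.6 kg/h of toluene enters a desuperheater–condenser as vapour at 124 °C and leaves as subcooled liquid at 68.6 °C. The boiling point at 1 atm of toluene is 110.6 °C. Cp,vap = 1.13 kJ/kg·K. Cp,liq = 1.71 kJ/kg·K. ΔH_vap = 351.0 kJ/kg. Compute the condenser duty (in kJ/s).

Q_c = 48.2 kJ/s

vapour 124→110.6 °C: -15.142 kJ/kg
condensation at 110.6 °C: -351 kJ/kg
liquid 110.6→68.6 °C: -71.82 kJ/kg
Δh = -15.142 + -351 + -71.82 = -437.96 kJ/kg
Q = ṁ·Δh = 396.6 kg/h × -437.96 kJ/kg = -173700 kJ/h
|Q| = 48.249 kW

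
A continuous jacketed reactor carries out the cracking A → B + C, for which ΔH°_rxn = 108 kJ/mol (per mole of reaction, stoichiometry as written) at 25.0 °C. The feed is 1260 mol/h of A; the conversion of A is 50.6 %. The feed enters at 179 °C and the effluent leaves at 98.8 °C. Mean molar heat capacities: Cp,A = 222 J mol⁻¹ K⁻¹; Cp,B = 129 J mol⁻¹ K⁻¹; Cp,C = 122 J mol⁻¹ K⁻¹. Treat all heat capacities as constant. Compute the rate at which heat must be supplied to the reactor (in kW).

Q_in = 13.3 kW

Extent of reaction ξ = 0.506 × 1260 = 637.56 mol/h
Reaction term: ξ·ΔH°_rxn = 637.56 × 108 = 68856 kJ/h
Sensible, feed 179→25 °C: -43077 kJ/h
Outlet flows (mol/h): A 622.44, B 637.56, C 637.56
Sensible, products 25→98.8 °C: 22008 kJ/h
Q = ΔH = 47787 kJ/h = 13.274 kW
Heat supplied = 13.274 kW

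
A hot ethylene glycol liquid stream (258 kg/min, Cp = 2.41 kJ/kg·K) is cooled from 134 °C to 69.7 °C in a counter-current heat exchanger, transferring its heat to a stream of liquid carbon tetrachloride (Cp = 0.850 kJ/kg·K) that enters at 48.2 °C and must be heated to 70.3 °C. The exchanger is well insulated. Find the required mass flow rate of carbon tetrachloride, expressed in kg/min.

ṁ_c = 2130 kg/min

Heat released by hot stream: Q = 258 × 2.41 × (134 − 69.7) = 39980 kJ/min
Energy balance on cold side (adiabatic exchanger): Q = ṁ_c·Cp_c·(T_c,out − T_c,in)
ṁ_c = 39980 / [0.850 × (70.3 − 48.2)] = 2128.3 kg/min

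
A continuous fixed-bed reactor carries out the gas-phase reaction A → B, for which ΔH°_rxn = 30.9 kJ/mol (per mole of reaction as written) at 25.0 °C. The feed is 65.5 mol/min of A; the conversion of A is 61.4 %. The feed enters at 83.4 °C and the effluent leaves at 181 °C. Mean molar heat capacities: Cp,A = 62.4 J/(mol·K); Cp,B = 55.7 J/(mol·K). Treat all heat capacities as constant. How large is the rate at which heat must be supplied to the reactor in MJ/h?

Extent of reaction ξ = 0.614 × 65.5 = 40.217 mol/min
Reaction term: ξ·ΔH°_rxn = 40.217 × 30.9 = 1242.7 kJ/min
Sensible, feed 83.4→25 °C: -238.69 kJ/min
Outlet flows (mol/min): A 25.283, B 40.217
Sensible, products 25→181 °C: 595.57 kJ/min
Q = ΔH = 1599.6 kJ/min = 26.66 kW
Heat supplied = 95.975 MJ/h

Q_in = 96.0 MJ/h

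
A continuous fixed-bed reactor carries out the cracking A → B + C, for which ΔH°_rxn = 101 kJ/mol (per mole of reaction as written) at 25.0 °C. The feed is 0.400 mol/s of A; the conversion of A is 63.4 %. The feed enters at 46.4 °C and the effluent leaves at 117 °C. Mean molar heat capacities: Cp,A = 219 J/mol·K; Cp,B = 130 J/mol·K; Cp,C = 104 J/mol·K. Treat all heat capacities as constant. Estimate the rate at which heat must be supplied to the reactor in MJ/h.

Extent of reaction ξ = 0.634 × 0.400 = 0.2536 mol/s
Reaction term: ξ·ΔH°_rxn = 0.2536 × 101 = 25.614 kJ/s
Sensible, feed 46.4→25 °C: -1.8746 kJ/s
Outlet flows (mol/s): A 0.1464, B 0.2536, C 0.2536
Sensible, products 25→117 °C: 8.4092 kJ/s
Q = ΔH = 32.148 kJ/s = 32.148 kW
Heat supplied = 115.73 MJ/h

Q_in = 116 MJ/h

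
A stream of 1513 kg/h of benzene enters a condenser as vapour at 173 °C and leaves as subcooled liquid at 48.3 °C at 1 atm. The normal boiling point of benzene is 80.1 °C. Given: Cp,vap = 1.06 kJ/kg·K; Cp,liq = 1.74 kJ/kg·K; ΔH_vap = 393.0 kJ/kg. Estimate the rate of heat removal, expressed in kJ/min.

Q_c = 13800 kJ/min

vapour 173→80.1 °C: -98.474 kJ/kg
condensation at 80.1 °C: -393 kJ/kg
liquid 80.1→48.3 °C: -55.332 kJ/kg
Δh = -98.474 + -393 + -55.332 = -546.81 kJ/kg
Q = ṁ·Δh = 1513 kg/h × -546.81 kJ/kg = -827320 kJ/h
|Q| = 229.81 kW = 13789 kJ/min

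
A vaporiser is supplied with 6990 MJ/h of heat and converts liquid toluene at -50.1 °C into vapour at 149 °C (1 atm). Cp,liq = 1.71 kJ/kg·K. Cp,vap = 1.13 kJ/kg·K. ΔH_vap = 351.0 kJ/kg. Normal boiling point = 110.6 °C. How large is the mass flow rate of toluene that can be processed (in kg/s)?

ṁ = 2.90 kg/s

Δh = 1.71×(110.6−-50.1) + 351.0 + 1.13×(149−110.6) = 669.19 kJ/kg
Q = 6990 MJ/h = 1941.7 kJ/s = 1941.7 kJ/s
ṁ = Q/Δh = 1941.7 / 669.19 = 2.9015 kg/s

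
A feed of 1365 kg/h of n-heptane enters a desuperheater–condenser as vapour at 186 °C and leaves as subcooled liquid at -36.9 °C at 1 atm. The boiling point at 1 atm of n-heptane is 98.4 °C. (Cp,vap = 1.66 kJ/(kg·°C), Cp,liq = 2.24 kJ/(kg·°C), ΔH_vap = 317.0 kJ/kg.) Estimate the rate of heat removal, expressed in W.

vapour 186→98.4 °C: -145.42 kJ/kg
condensation at 98.4 °C: -317 kJ/kg
liquid 98.4→-36.9 °C: -303.07 kJ/kg
Δh = -145.42 + -317 + -303.07 = -765.49 kJ/kg
Q = ṁ·Δh = 1365 kg/h × -765.49 kJ/kg = -1.0449e+06 kJ/h
|Q| = 290.25 kW = 290250 W

Q_c = 290000 W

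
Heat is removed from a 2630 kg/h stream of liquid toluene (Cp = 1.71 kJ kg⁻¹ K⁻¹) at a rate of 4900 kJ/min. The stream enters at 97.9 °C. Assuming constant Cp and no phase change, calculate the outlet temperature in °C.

Q = 4900 kJ/min = 294000 kJ/h
ΔT = Q/(ṁ·Cp) = 294000/(2630×1.71) = 65.373 K
T_out = 97.9 − 65.373 = 32.527 °C

T_out = 32.5 °C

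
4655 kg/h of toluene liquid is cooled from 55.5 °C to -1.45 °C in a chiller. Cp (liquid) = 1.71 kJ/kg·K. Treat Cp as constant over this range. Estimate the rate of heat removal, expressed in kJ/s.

Q_c = 126 kJ/s

Q = ṁ·Cp·ΔT = 4655 × 1.71 × (-1.45 − 55.5) = -453320 kJ/h
Converting: 453320 / 3600 s = 125.92 kW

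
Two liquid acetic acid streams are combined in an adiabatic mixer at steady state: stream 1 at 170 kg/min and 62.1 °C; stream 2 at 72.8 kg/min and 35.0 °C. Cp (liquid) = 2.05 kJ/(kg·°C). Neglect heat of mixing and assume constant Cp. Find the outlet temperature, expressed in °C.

T_out = 54.0 °C

Adiabatic, steady state ⇒ Σ ṁᵢCp,ᵢ(T_out − Tᵢ) = 0
Σ ṁᵢCp,ᵢTᵢ = 170×2.05×62.1 + 72.8×2.05×35.0 = 26865
Σ ṁᵢCp,ᵢ = 170×2.05 + 72.8×2.05 = 497.74
T_out = 26865 / 497.74 = 53.974 °C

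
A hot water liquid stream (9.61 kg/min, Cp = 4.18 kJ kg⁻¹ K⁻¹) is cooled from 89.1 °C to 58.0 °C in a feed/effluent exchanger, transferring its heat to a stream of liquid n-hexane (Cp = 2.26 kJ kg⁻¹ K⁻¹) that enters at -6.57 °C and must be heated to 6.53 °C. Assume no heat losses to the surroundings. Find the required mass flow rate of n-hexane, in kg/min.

Heat released by hot stream: Q = 9.61 × 4.18 × (89.1 − 58.0) = 1249.3 kJ/min
Energy balance on cold side (adiabatic exchanger): Q = ṁ_c·Cp_c·(T_c,out − T_c,in)
ṁ_c = 1249.3 / [2.26 × (6.53 − -6.57)] = 42.197 kg/min

ṁ_c = 42.2 kg/min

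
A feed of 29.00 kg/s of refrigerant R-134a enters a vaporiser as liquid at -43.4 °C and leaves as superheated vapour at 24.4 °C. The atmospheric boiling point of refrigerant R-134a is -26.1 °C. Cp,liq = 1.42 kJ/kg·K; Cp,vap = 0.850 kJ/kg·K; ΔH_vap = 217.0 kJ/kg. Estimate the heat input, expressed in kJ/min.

liquid -43.4→-26.1 °C: 24.566 kJ/kg
vaporisation at -26.1 °C: 217 kJ/kg
vapour -26.1→24.4 °C: 42.925 kJ/kg
Δh = 24.566 + 217 + 42.925 = 284.49 kJ/kg
Q = ṁ·Δh = 29.00 kg/s × 284.49 kJ/kg = 8250.2 kJ/s
|Q| = 8250.2 kW = 495010 kJ/min

Q = 495000 kJ/min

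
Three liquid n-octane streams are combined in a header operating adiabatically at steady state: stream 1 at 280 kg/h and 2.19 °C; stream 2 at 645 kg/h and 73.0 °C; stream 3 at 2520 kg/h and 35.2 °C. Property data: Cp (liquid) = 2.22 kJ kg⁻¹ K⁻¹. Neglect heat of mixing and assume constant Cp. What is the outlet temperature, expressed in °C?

Energy balance with Q = 0: Σ ṁᵢCp,ᵢ(T_out − Tᵢ) = 0
T_out = Σ ṁᵢCp,ᵢTᵢ / Σ ṁᵢCp,ᵢ
      = 302810 / 7647.9 = 39.594 °C

T_out = 39.6 °C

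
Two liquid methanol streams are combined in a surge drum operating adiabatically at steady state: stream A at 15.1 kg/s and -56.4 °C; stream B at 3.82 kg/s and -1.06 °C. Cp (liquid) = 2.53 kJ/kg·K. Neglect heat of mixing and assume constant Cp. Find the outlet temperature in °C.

T_out = -45.2 °C

No heat crosses the boundary, so H_out = H_in.
T_out = Σ ṁᵢCp,ᵢTᵢ / Σ ṁᵢCp,ᵢ
      = -2164.9 / 47.868 = -45.227 °C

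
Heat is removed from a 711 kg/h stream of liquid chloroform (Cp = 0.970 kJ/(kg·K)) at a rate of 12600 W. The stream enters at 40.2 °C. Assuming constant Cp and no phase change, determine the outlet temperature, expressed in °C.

T_out = -25.6 °C

Q = 12600 W = 45360 kJ/h
ΔT = Q/(ṁ·Cp) = 45360/(711×0.970) = 65.771 K
T_out = 40.2 − 65.771 = -25.571 °C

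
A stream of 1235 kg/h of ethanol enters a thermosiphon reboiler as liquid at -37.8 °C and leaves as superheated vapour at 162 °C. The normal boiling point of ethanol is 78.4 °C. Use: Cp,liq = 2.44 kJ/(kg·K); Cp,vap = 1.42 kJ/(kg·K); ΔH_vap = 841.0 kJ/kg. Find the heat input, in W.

Q = 427000 W

liquid -37.8→78.4 °C: 283.53 kJ/kg
vaporisation at 78.4 °C: 841 kJ/kg
vapour 78.4→162 °C: 118.71 kJ/kg
Δh = 283.53 + 841 + 118.71 = 1243.2 kJ/kg
Q = ṁ·Δh = 1235 kg/h × 1243.2 kJ/kg = 1.5354e+06 kJ/h
|Q| = 426.5 kW = 426500 W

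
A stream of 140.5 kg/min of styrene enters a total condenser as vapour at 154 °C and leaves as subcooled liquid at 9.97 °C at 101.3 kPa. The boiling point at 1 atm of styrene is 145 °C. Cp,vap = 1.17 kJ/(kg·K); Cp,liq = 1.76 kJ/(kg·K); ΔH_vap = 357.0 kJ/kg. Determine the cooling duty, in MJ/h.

vapour 154→145 °C: -10.53 kJ/kg
condensation at 145 °C: -357 kJ/kg
liquid 145→9.97 °C: -237.65 kJ/kg
Δh = -10.53 + -357 + -237.65 = -605.18 kJ/kg
Q = ṁ·Δh = 140.5 kg/min × -605.18 kJ/kg = -85028 kJ/min
|Q| = 1417.1 kW = 5101.7 MJ/h

Q_c = 5100 MJ/h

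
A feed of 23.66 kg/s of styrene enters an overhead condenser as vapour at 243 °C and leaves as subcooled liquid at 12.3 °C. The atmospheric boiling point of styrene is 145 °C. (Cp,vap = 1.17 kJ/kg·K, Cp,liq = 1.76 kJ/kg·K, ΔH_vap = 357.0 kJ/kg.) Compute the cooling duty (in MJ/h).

Q_c = 60100 MJ/h

vapour 243→145 °C: -114.66 kJ/kg
condensation at 145 °C: -357 kJ/kg
liquid 145→12.3 °C: -233.55 kJ/kg
Δh = -114.66 + -357 + -233.55 = -705.21 kJ/kg
Q = ṁ·Δh = 23.66 kg/s × -705.21 kJ/kg = -16685 kJ/s
|Q| = 16685 kW = 60067 MJ/h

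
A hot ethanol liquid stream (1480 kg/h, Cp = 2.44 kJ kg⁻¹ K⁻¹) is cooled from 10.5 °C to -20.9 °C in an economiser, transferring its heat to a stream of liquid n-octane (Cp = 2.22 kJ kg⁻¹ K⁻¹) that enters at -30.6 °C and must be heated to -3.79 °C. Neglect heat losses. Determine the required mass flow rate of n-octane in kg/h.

Heat released by hot stream: Q = 1480 × 2.44 × (10.5 − -20.9) = 113390 kJ/h
Energy balance on cold side (adiabatic exchanger): Q = ṁ_c·Cp_c·(T_c,out − T_c,in)
ṁ_c = 113390 / [2.22 × (-3.79 − -30.6)] = 1905.2 kg/h

ṁ_c = 1910 kg/h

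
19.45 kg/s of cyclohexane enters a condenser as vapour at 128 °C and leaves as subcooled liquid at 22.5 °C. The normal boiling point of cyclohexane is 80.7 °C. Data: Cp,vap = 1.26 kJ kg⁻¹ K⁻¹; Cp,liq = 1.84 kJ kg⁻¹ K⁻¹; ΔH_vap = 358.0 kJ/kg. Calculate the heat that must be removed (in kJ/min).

vapour 128→80.7 °C: -59.598 kJ/kg
condensation at 80.7 °C: -358 kJ/kg
liquid 80.7→22.5 °C: -107.09 kJ/kg
Δh = -59.598 + -358 + -107.09 = -524.69 kJ/kg
Q = ṁ·Δh = 19.45 kg/s × -524.69 kJ/kg = -10205 kJ/s
|Q| = 10205 kW = 612310 kJ/min

Q_c = 612000 kJ/min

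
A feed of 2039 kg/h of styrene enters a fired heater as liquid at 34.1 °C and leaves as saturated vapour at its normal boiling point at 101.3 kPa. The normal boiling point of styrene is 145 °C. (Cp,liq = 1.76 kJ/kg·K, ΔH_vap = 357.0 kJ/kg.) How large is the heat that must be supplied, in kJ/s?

Q = 313 kJ/s

liquid 34.1→145 °C: 195.18 kJ/kg
vaporisation at 145 °C: 357 kJ/kg
Δh = 195.18 + 357 = 552.18 kJ/kg
Q = ṁ·Δh = 2039 kg/h × 552.18 kJ/kg = 1.1259e+06 kJ/h
|Q| = 312.75 kW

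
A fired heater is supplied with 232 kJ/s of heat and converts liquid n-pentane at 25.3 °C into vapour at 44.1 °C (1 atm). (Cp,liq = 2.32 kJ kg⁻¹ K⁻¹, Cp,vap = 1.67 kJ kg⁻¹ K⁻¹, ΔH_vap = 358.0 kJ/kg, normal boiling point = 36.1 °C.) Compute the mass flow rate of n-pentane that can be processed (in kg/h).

ṁ = 2110 kg/h

Δh = 2.32×(36.1−25.3) + 358.0 + 1.67×(44.1−36.1) = 396.42 kJ/kg
Q = 232 kJ/s = 232 kJ/s = 835200 kJ/h
ṁ = Q/Δh = 835200 / 396.42 = 2106.9 kg/h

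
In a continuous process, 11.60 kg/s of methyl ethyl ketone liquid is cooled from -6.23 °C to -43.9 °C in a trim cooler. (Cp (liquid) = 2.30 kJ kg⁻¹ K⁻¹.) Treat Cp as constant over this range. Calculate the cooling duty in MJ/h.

Q = ṁ·Cp·ΔT = 11.60 × 2.30 × (-43.9 − -6.23) = -1005 kJ/s
Cooling duty = 3618.1 MJ/h

Q_c = 3620 MJ/h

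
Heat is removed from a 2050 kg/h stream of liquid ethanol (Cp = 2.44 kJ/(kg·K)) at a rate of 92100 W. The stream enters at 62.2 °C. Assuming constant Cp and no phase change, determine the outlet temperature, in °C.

T_out = -4.09 °C

Q = 92100 W = 331560 kJ/h
ΔT = Q/(ṁ·Cp) = 331560/(2050×2.44) = 66.285 K
T_out = 62.2 − 66.285 = -4.0855 °C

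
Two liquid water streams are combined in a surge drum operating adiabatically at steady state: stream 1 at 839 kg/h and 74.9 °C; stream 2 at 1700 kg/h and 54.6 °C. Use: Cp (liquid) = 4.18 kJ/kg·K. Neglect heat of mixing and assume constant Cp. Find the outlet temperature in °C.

T_out = 61.3 °C

Energy balance with Q = 0: Σ ṁᵢCp,ᵢ(T_out − Tᵢ) = 0
Σ ṁᵢCp,ᵢTᵢ = 839×4.18×74.9 + 1700×4.18×54.6 = 650660
Σ ṁᵢCp,ᵢ = 839×4.18 + 1700×4.18 = 10613
T_out = 650660 / 10613 = 61.308 °C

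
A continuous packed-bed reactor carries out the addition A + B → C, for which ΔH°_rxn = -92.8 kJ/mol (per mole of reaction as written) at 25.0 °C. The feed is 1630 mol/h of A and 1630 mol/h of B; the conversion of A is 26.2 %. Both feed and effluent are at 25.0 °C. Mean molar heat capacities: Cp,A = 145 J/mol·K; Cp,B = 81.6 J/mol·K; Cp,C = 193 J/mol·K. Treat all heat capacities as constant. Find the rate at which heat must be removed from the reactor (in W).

Q_out = 11000 W

Extent of reaction ξ = 0.262 × 1630 = 427.06 mol/h
Reaction term: ξ·ΔH°_rxn = 427.06 × -92.8 = -39631 kJ/h
Q = ΔH = -39631 kJ/h = -11.009 kW
Heat removed = 11009 W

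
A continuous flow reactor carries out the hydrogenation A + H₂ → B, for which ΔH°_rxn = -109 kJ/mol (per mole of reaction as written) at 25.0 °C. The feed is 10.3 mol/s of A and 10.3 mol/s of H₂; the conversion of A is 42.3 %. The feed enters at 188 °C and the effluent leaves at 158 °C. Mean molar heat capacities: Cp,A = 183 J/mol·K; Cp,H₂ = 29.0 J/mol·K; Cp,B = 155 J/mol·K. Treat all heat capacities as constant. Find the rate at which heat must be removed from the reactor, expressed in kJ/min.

Q_out = 34400 kJ/min

Extent of reaction ξ = 0.423 × 10.3 = 4.3569 mol/s
Reaction term: ξ·ΔH°_rxn = 4.3569 × -109 = -474.9 kJ/s
Sensible, feed 188→25 °C: -355.93 kJ/s
Outlet flows (mol/s): A 5.9431, H₂ 5.9431, B 4.3569
Sensible, products 25→158 °C: 257.39 kJ/s
Q = ΔH = -573.44 kJ/s = -573.44 kW
Heat removed = 34406 kJ/min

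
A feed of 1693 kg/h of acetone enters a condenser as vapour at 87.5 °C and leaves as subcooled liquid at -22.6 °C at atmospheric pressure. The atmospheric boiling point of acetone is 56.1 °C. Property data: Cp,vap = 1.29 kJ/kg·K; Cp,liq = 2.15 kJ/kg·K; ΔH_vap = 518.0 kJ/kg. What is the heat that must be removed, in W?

Q_c = 342000 W

vapour 87.5→56.1 °C: -40.506 kJ/kg
condensation at 56.1 °C: -518 kJ/kg
liquid 56.1→-22.6 °C: -169.21 kJ/kg
Δh = -40.506 + -518 + -169.21 = -727.71 kJ/kg
Q = ṁ·Δh = 1693 kg/h × -727.71 kJ/kg = -1.232e+06 kJ/h
|Q| = 342.23 kW = 342230 W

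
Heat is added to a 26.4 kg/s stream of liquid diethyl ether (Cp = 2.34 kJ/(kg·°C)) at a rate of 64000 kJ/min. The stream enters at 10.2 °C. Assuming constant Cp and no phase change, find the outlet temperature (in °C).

T_out = 27.5 °C

Q = 64000 kJ/min = 1066.7 kJ/s
ΔT = Q/(ṁ·Cp) = 1066.7/(26.4×2.34) = 17.267 K
T_out = 10.2 + 17.267 = 27.467 °C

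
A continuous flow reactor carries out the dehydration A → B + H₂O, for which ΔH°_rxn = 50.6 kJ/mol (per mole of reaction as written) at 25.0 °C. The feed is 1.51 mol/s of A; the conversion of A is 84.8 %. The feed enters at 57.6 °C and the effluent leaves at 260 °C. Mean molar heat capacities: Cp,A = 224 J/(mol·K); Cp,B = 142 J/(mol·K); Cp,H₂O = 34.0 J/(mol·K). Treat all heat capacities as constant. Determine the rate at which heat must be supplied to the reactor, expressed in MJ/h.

Extent of reaction ξ = 0.848 × 1.51 = 1.2805 mol/s
Reaction term: ξ·ΔH°_rxn = 1.2805 × 50.6 = 64.792 kJ/s
Sensible, feed 57.6→25 °C: -11.027 kJ/s
Outlet flows (mol/s): A 0.22952, B 1.2805, H₂O 1.2805
Sensible, products 25→260 °C: 65.043 kJ/s
Q = ΔH = 118.81 kJ/s = 118.81 kW
Heat supplied = 427.71 MJ/h

Q_in = 428 MJ/h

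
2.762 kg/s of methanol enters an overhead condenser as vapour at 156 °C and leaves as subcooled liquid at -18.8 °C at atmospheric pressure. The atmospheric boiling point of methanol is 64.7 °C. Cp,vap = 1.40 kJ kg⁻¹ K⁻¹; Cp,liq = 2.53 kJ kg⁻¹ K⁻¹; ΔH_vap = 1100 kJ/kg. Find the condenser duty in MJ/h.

vapour 156→64.7 °C: -127.82 kJ/kg
condensation at 64.7 °C: -1100 kJ/kg
liquid 64.7→-18.8 °C: -211.25 kJ/kg
Δh = -127.82 + -1100 + -211.25 = -1439.1 kJ/kg
Q = ṁ·Δh = 2.762 kg/s × -1439.1 kJ/kg = -3974.7 kJ/s
|Q| = 3974.7 kW = 14309 MJ/h

Q_c = 14300 MJ/h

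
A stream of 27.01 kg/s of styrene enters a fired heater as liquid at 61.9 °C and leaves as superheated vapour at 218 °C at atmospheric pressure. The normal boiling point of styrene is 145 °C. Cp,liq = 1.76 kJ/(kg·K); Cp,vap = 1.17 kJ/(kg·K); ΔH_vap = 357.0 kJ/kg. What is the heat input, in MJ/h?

Q = 57200 MJ/h

liquid 61.9→145 °C: 146.26 kJ/kg
vaporisation at 145 °C: 357 kJ/kg
vapour 145→218 °C: 85.41 kJ/kg
Δh = 146.26 + 357 + 85.41 = 588.67 kJ/kg
Q = ṁ·Δh = 27.01 kg/s × 588.67 kJ/kg = 15900 kJ/s
|Q| = 15900 kW = 57240 MJ/h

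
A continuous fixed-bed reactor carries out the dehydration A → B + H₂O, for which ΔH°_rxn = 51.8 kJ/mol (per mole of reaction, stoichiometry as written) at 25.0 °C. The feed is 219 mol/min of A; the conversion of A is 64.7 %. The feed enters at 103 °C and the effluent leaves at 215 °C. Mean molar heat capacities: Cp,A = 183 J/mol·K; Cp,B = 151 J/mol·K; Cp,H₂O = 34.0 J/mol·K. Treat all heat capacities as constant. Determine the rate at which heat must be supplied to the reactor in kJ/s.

Extent of reaction ξ = 0.647 × 219 = 141.69 mol/min
Reaction term: ξ·ΔH°_rxn = 141.69 × 51.8 = 7339.7 kJ/min
Sensible, feed 103→25 °C: -3126 kJ/min
Outlet flows (mol/min): A 77.307, B 141.69, H₂O 141.69
Sensible, products 25→215 °C: 7668.5 kJ/min
Q = ΔH = 11882 kJ/min = 198.04 kW
Heat supplied = 198.04 kJ/s

Q_in = 198 kJ/s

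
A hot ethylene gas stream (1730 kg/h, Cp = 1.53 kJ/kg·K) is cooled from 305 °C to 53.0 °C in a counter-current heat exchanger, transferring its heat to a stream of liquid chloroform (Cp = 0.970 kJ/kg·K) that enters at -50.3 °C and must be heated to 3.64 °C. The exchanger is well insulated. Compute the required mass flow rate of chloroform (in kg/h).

Heat released by hot stream: Q = 1730 × 1.53 × (305 − 53.0) = 667020 kJ/h
Energy balance on cold side (adiabatic exchanger): Q = ṁ_c·Cp_c·(T_c,out − T_c,in)
ṁ_c = 667020 / [0.970 × (3.64 − -50.3)] = 12748 kg/h

ṁ_c = 12700 kg/h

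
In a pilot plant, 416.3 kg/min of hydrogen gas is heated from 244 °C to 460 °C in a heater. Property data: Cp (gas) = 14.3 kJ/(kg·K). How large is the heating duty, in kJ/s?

Q = 21400 kJ/s

Q = ṁ·Cp·ΔT = 416.3 × 14.3 × (460 − 244) = 1.2859e+06 kJ/min
Converting: 1.2859e+06 / 60 s = 21431 kW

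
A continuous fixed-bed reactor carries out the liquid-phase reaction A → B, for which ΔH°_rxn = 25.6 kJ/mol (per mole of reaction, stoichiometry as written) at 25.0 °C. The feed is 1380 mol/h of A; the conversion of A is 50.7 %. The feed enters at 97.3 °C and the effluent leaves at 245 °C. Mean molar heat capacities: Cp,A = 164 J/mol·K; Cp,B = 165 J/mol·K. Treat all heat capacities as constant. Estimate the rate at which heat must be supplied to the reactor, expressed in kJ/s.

Extent of reaction ξ = 0.507 × 1380 = 699.66 mol/h
Reaction term: ξ·ΔH°_rxn = 699.66 × 25.6 = 17911 kJ/h
Sensible, feed 97.3→25 °C: -16363 kJ/h
Outlet flows (mol/h): A 680.34, B 699.66
Sensible, products 25→245 °C: 49944 kJ/h
Q = ΔH = 51493 kJ/h = 14.304 kW
Heat supplied = 14.304 kJ/s

Q_in = 14.3 kJ/s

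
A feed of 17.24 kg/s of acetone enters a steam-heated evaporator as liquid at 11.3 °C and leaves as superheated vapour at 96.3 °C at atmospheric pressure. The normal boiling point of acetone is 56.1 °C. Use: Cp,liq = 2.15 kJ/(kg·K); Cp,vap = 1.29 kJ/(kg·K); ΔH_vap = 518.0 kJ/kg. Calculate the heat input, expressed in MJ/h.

Q = 41300 MJ/h

liquid 11.3→56.1 °C: 96.32 kJ/kg
vaporisation at 56.1 °C: 518 kJ/kg
vapour 56.1→96.3 °C: 51.858 kJ/kg
Δh = 96.32 + 518 + 51.858 = 666.18 kJ/kg
Q = ṁ·Δh = 17.24 kg/s × 666.18 kJ/kg = 11485 kJ/s
|Q| = 11485 kW = 41346 MJ/h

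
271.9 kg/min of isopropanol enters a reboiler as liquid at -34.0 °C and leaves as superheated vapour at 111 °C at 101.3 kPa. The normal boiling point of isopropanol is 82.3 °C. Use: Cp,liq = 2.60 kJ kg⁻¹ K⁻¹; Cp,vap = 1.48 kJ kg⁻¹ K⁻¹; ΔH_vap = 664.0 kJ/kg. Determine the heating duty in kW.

liquid -34.0→82.3 °C: 302.38 kJ/kg
vaporisation at 82.3 °C: 664 kJ/kg
vapour 82.3→111 °C: 42.476 kJ/kg
Δh = 302.38 + 664 + 42.476 = 1008.9 kJ/kg
Q = ṁ·Δh = 271.9 kg/min × 1008.9 kJ/kg = 274310 kJ/min
|Q| = 4571.8 kW

Q = 4570 kW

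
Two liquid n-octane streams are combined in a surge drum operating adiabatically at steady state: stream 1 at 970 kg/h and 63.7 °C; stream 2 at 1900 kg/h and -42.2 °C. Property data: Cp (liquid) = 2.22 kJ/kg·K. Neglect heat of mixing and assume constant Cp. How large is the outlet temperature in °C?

Energy balance with Q = 0: Σ ṁᵢCp,ᵢ(T_out − Tᵢ) = 0
Σ ṁᵢCp,ᵢTᵢ = 970×2.22×63.7 + 1900×2.22×-42.2 = -40828
Σ ṁᵢCp,ᵢ = 970×2.22 + 1900×2.22 = 6371.4
T_out = -40828 / 6371.4 = -6.408 °C

T_out = -6.41 °C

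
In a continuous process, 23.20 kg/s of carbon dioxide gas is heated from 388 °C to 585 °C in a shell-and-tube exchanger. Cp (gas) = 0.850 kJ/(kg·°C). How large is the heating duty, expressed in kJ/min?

Q = ṁ·Cp·ΔT = 23.20 × 0.850 × (585 − 388) = 3884.8 kJ/s
Heating duty = 233090 kJ/min

Q = 233000 kJ/min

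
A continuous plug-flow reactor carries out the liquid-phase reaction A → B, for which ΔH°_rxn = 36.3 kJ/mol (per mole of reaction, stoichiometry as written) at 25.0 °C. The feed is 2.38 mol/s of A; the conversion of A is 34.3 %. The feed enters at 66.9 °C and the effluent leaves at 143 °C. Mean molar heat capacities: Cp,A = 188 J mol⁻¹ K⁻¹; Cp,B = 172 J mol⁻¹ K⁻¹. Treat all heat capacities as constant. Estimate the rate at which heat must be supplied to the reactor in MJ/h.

Extent of reaction ξ = 0.343 × 2.38 = 0.81634 mol/s
Reaction term: ξ·ΔH°_rxn = 0.81634 × 36.3 = 29.633 kJ/s
Sensible, feed 66.9→25 °C: -18.748 kJ/s
Outlet flows (mol/s): A 1.5637, B 0.81634
Sensible, products 25→143 °C: 51.257 kJ/s
Q = ΔH = 62.142 kJ/s = 62.142 kW
Heat supplied = 223.71 MJ/h

Q_in = 224 MJ/h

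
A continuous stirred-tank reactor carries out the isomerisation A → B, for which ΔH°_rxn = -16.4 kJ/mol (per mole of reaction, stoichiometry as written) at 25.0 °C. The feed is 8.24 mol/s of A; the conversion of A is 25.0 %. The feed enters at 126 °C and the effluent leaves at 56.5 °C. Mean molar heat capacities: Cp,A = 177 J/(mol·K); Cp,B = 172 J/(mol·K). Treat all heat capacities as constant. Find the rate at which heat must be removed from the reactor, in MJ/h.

Q_out = 488 MJ/h

Extent of reaction ξ = 0.250 × 8.24 = 2.06 mol/s
Reaction term: ξ·ΔH°_rxn = 2.06 × -16.4 = -33.784 kJ/s
Sensible, feed 126→25 °C: -147.31 kJ/s
Outlet flows (mol/s): A 6.18, B 2.06
Sensible, products 25→56.5 °C: 45.618 kJ/s
Q = ΔH = -135.47 kJ/s = -135.47 kW
Heat removed = 487.7 MJ/h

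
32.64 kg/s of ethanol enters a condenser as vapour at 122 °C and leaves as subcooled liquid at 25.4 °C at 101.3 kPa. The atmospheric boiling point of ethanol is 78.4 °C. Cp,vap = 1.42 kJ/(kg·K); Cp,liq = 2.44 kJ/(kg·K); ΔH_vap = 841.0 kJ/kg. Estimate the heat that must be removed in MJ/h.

Q_c = 121000 MJ/h

vapour 122→78.4 °C: -61.912 kJ/kg
condensation at 78.4 °C: -841 kJ/kg
liquid 78.4→25.4 °C: -129.32 kJ/kg
Δh = -61.912 + -841 + -129.32 = -1032.2 kJ/kg
Q = ṁ·Δh = 32.64 kg/s × -1032.2 kJ/kg = -33692 kJ/s
|Q| = 33692 kW = 121290 MJ/h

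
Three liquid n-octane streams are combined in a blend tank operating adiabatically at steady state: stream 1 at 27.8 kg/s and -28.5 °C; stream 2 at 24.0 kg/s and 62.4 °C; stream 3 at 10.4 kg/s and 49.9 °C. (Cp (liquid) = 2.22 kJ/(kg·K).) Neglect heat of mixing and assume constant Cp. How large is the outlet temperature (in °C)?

Energy balance with Q = 0: Σ ṁᵢCp,ᵢ(T_out − Tᵢ) = 0
T_out = Σ ṁᵢCp,ᵢTᵢ / Σ ṁᵢCp,ᵢ
      = 2717.9 / 138.08 = 19.683 °C

T_out = 19.7 °C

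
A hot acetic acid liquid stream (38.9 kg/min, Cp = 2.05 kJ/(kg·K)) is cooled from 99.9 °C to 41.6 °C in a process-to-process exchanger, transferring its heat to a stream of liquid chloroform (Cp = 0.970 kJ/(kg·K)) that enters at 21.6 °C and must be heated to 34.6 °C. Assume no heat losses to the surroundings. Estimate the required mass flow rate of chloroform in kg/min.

ṁ_c = 369 kg/min

Heat released by hot stream: Q = 38.9 × 2.05 × (99.9 − 41.6) = 4649.1 kJ/min
Energy balance on cold side (adiabatic exchanger): Q = ṁ_c·Cp_c·(T_c,out − T_c,in)
ṁ_c = 4649.1 / [0.970 × (34.6 − 21.6)] = 368.69 kg/min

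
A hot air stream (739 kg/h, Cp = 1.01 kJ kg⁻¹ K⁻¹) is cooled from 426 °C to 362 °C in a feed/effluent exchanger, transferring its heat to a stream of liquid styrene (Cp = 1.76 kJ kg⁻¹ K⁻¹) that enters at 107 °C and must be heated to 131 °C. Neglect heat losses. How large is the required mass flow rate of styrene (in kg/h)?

ṁ_c = 1130 kg/h

Heat released by hot stream: Q = 739 × 1.01 × (426 − 362) = 47769 kJ/h
Energy balance on cold side (adiabatic exchanger): Q = ṁ_c·Cp_c·(T_c,out − T_c,in)
ṁ_c = 47769 / [1.76 × (131 − 107)] = 1130.9 kg/h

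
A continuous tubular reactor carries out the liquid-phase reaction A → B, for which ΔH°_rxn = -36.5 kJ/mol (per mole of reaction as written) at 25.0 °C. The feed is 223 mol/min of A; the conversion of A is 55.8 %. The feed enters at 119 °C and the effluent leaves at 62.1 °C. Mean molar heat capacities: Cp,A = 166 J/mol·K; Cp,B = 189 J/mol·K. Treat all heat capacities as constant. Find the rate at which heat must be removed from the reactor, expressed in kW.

Extent of reaction ξ = 0.558 × 223 = 124.43 mol/min
Reaction term: ξ·ΔH°_rxn = 124.43 × -36.5 = -4541.8 kJ/min
Sensible, feed 119→25 °C: -3479.7 kJ/min
Outlet flows (mol/min): A 98.566, B 124.43
Sensible, products 25→62.1 °C: 1479.5 kJ/min
Q = ΔH = -6542 kJ/min = -109.03 kW
Heat removed = 109.03 kW

Q_out = 109 kW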